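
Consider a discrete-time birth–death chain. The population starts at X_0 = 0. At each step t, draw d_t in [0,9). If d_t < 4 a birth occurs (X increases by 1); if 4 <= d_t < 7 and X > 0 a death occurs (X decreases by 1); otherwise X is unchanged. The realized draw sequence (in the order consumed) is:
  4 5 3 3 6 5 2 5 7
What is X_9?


0

t=0: X=0, d=4 → hold, X_1=0
t=1: X=0, d=5 → hold, X_2=0
t=2: X=0, d=3 → birth, X_3=1
t=3: X=1, d=3 → birth, X_4=2
t=4: X=2, d=6 → death, X_5=1
t=5: X=1, d=5 → death, X_6=0
t=6: X=0, d=2 → birth, X_7=1
t=7: X=1, d=5 → death, X_8=0
t=8: X=0, d=7 → hold, X_9=0


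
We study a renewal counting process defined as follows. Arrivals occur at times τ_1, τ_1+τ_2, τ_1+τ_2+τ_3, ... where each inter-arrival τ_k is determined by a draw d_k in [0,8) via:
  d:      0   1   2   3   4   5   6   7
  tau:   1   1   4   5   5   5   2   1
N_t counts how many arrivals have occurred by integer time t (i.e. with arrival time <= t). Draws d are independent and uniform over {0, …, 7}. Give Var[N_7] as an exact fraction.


4546508253623/4398046511104

Inter-arrival values over d=0..7: [1, 1, 4, 5, 5, 5, 2, 1]
Each d has probability 1/8, so the pmf of τ is: f(1) = 3/8, f(2) = 1/8, f(4) = 1/8, f(5) = 3/8
Let p_n(j) = P(N_n = j), with p_0 = [1]. Condition on τ_1: p_n(0) = P(τ > n), and for j >= 1, p_n(j) = Σ_{k<=n} f(k)·p_{n−k}(j−1)
p_1 = [5/8, 3/8]  (j = 0..1)
p_2 = [1/2, 23/64, 9/64]  (j = 0..2)
p_3 = [1/2, 17/64, 93/512, 27/512]  (j = 0..3)
p_4 = [3/8, 3/8, 37/256, 351/4096, 81/4096]  (j = 0..4)
p_5 = [0, 21/32, 113/512, 315/4096, 1269/32768, 243/32768]  (j = 0..5)
p_6 = [0, 11/32, 245/512, 485/4096, 81/2048, 4455/262144, 729/262144]  (j = 0..6)
p_7 = [0, 1/4, 97/256, 1157/4096, 993/16384, 5157/262144, 15309/2097152, 2187/2097152]  (j = 0..7)
E[N_7] = Σ j·p_7(j) = 4712547/2097152;  E[N_7²] = Σ j²·p_7(j) = 12757591/2097152
Var[N_7] = 12757591/2097152 − (4712547/2097152)² = 4546508253623/4398046511104


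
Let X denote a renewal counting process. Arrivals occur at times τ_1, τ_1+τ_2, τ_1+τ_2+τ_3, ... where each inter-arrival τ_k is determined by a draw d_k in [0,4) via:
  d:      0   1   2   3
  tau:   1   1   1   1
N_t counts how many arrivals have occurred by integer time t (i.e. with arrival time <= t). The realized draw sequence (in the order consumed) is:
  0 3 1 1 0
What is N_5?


5

draw d_1=0: τ_1=1, arrival time A_1=1
draw d_2=3: τ_2=1, arrival time A_2=2
draw d_3=1: τ_3=1, arrival time A_3=3
draw d_4=1: τ_4=1, arrival time A_4=4
draw d_5=0: τ_5=1, arrival time A_5=5
N_t over t=0..5: 0:0 1:1 2:2 3:3 4:4 5:5


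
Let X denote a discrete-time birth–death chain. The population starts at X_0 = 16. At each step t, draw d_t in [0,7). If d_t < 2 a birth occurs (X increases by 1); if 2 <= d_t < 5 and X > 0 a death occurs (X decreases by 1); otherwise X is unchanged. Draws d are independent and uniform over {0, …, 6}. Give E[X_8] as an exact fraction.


104/7

X can drop by at most 1 per step and X_0 = 16 > T = 8, so X_t >= 16 − t >= 8 > 0 for every t <= 8: the floor at 0 (the 'and X > 0' condition) never binds. Hence X_8 = X_0 + Σ_{t<8} Y_t with i.i.d. increments Y_t = y(d_t) ∈ {+1, −1, 0}.
Outcome values over d=0..6: [1, 1, -1, -1, -1, 0, 0]
Σy = -1, Σy² = 5, M = 7
μ = -1/7 = -1/7,  σ² = 5/7 − (-1/7)² = 34/49
E[X_8] = 16 + 8·(-1/7) = 104/7


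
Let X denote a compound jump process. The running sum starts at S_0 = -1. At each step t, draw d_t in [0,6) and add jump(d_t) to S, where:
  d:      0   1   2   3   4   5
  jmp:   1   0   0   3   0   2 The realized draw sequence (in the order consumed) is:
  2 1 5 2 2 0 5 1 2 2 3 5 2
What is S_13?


9

t=0: S=-1, d=2, jump=0, S_1=-1
t=1: S=-1, d=1, jump=0, S_2=-1
t=2: S=-1, d=5, jump=2, S_3=1
t=3: S=1, d=2, jump=0, S_4=1
t=4: S=1, d=2, jump=0, S_5=1
t=5: S=1, d=0, jump=1, S_6=2
t=6: S=2, d=5, jump=2, S_7=4
t=7: S=4, d=1, jump=0, S_8=4
t=8: S=4, d=2, jump=0, S_9=4
t=9: S=4, d=2, jump=0, S_10=4
t=10: S=4, d=3, jump=3, S_11=7
t=11: S=7, d=5, jump=2, S_12=9
t=12: S=9, d=2, jump=0, S_13=9


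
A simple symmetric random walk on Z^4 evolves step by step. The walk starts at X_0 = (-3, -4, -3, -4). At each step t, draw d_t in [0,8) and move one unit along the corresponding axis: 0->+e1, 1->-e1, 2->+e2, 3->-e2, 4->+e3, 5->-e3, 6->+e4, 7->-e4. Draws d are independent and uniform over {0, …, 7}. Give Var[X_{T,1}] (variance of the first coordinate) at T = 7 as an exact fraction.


7/4

Outcome values over d=0..7: [1, -1, 0, 0, 0, 0, 0, 0]
Σy = 0, Σy² = 2, M = 8
μ = 0/8 = 0,  σ² = 2/8 − (0)² = 1/4
Independent increments: Var[X_7] = 7·σ² = 7·(1/4) = 7/4


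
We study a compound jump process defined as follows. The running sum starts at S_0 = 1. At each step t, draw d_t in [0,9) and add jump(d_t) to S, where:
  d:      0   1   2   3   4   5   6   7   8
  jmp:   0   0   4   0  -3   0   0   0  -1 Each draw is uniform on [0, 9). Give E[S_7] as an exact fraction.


Outcome values over d=0..8: [0, 0, 4, 0, -3, 0, 0, 0, -1]
Σy = 0, Σy² = 26, M = 9
μ = 0/9 = 0,  σ² = 26/9 − (0)² = 26/9
E[S_7] = 1 + 7·(0) = 1

1


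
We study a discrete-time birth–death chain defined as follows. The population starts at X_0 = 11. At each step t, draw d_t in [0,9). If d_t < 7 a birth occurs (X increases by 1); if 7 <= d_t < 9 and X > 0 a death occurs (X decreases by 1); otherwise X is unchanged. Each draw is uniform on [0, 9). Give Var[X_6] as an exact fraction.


X can drop by at most 1 per step and X_0 = 11 > T = 6, so X_t >= 11 − t >= 5 > 0 for every t <= 6: the floor at 0 (the 'and X > 0' condition) never binds. Hence X_6 = X_0 + Σ_{t<6} Y_t with i.i.d. increments Y_t = y(d_t) ∈ {+1, −1, 0}.
Outcome values over d=0..8: [1, 1, 1, 1, 1, 1, 1, -1, -1]
Σy = 5, Σy² = 9, M = 9
μ = 5/9 = 5/9,  σ² = 9/9 − (5/9)² = 56/81
Independent increments: Var[X_6] = 6·σ² = 6·(56/81) = 112/27

112/27


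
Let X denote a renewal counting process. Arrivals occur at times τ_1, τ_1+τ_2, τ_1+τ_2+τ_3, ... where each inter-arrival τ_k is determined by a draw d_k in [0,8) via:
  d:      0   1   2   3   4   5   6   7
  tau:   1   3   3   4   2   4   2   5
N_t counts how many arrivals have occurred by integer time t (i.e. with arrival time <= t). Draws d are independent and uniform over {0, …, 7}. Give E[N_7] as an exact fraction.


Inter-arrival values over d=0..7: [1, 3, 3, 4, 2, 4, 2, 5]
Each d has probability 1/8, so the pmf of τ is: f(1) = 1/8, f(2) = 1/4, f(3) = 1/4, f(4) = 1/4, f(5) = 1/8
Renewal equation for m(n) = E[N_n]: condition on τ_1 = k (if k <= n, one arrival plus a fresh copy on the remaining n−k steps): m(n) = F(n) + Σ_{k<=n} f(k)·m(n−k), where F(n) = P(τ <= n) and m(0) = 0
m(1) = F(1) = 1/8
m(2) = F(2) + f(1)·m(1) = 3/8 + 1/8·1/8 = 25/64
m(3) = F(3) + f(1)·m(2) + f(2)·m(1) = 5/8 + 1/8·25/64 + 1/4·1/8 = 361/512
m(4) = F(4) + f(1)·m(3) + f(2)·m(2) + f(3)·m(1) = 7/8 + 1/8·361/512 + 1/4·25/64 + 1/4·1/8 = 4473/4096
m(5) = F(5) + f(1)·m(4) + f(2)·m(3) + f(3)·m(2) + f(4)·m(1) = 1 + 1/8·4473/4096 + 1/4·361/512 + 1/4·25/64 + 1/4·1/8 = 47241/32768
m(6) = F(6) + f(1)·m(5) + f(2)·m(4) + f(3)·m(3) + f(4)·m(2) + f(5)·m(1) = 1 + 1/8·47241/32768 + 1/4·4473/4096 + 1/4·361/512 + 1/4·25/64 + 1/8·1/8 = 456857/262144
m(7) = F(7) + f(1)·m(6) + f(2)·m(5) + f(3)·m(4) + f(4)·m(3) + f(5)·m(2) = 1 + 1/8·456857/262144 + 1/4·47241/32768 + 1/4·4473/4096 + 1/4·361/512 + 1/8·25/64 = 4354473/2097152
E[N_7] = m(7) = 4354473/2097152

4354473/2097152


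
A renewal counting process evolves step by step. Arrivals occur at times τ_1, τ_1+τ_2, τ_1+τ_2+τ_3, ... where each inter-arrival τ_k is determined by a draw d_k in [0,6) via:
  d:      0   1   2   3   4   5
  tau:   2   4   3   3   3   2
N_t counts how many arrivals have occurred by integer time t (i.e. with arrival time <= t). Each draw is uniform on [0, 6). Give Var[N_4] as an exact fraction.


8/81

Inter-arrival values over d=0..5: [2, 4, 3, 3, 3, 2]
Each d has probability 1/6, so the pmf of τ is: f(2) = 1/3, f(3) = 1/2, f(4) = 1/6
Let p_n(j) = P(N_n = j), with p_0 = [1]. Condition on τ_1: p_n(0) = P(τ > n), and for j >= 1, p_n(j) = Σ_{k<=n} f(k)·p_{n−k}(j−1)
p_1 = [1]  (j = 0)
p_2 = [2/3, 1/3]  (j = 0..1)
p_3 = [1/6, 5/6]  (j = 0..1)
p_4 = [0, 8/9, 1/9]  (j = 0..2)
E[N_4] = Σ j·p_4(j) = 10/9;  E[N_4²] = Σ j²·p_4(j) = 4/3
Var[N_4] = 4/3 − (10/9)² = 8/81


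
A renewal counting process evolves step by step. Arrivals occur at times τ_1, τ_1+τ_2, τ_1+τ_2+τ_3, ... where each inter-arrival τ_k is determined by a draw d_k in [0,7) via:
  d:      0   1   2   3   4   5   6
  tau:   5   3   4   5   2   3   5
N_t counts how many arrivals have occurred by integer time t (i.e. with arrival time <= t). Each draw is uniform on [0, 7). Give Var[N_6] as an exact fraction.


21356/117649

Inter-arrival values over d=0..6: [5, 3, 4, 5, 2, 3, 5]
Each d has probability 1/7, so the pmf of τ is: f(2) = 1/7, f(3) = 2/7, f(4) = 1/7, f(5) = 3/7
Let p_n(j) = P(N_n = j), with p_0 = [1]. Condition on τ_1: p_n(0) = P(τ > n), and for j >= 1, p_n(j) = Σ_{k<=n} f(k)·p_{n−k}(j−1)
p_1 = [1]  (j = 0)
p_2 = [6/7, 1/7]  (j = 0..1)
p_3 = [4/7, 3/7]  (j = 0..1)
p_4 = [3/7, 27/49, 1/49]  (j = 0..2)
p_5 = [0, 44/49, 5/49]  (j = 0..2)
p_6 = [0, 38/49, 76/343, 1/343]  (j = 0..3)
E[N_6] = Σ j·p_6(j) = 421/343;  E[N_6²] = Σ j²·p_6(j) = 579/343
Var[N_6] = 579/343 − (421/343)² = 21356/117649


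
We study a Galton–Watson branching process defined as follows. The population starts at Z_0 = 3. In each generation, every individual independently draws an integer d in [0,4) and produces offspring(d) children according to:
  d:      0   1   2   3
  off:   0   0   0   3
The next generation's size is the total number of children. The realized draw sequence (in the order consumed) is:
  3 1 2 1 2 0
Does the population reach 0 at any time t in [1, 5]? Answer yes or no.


gen 0: Z_0=3, draws=[3, 1, 2], offspring=[3, 0, 0], Z_1=3
gen 1: Z_1=3, draws=[1, 2, 0], offspring=[0, 0, 0], Z_2=0
gen 2: Z_2=0, draws=[], offspring=[], Z_3=0
gen 3: Z_3=0, draws=[], offspring=[], Z_4=0
gen 4: Z_4=0, draws=[], offspring=[], Z_5=0

yes


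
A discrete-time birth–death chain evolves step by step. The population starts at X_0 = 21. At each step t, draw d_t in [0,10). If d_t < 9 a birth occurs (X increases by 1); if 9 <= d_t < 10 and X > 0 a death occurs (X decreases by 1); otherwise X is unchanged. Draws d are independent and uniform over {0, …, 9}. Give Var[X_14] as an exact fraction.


126/25

X can drop by at most 1 per step and X_0 = 21 > T = 14, so X_t >= 21 − t >= 7 > 0 for every t <= 14: the floor at 0 (the 'and X > 0' condition) never binds. Hence X_14 = X_0 + Σ_{t<14} Y_t with i.i.d. increments Y_t = y(d_t) ∈ {+1, −1, 0}.
Outcome values over d=0..9: [1, 1, 1, 1, 1, 1, 1, 1, 1, -1]
Σy = 8, Σy² = 10, M = 10
μ = 8/10 = 4/5,  σ² = 10/10 − (4/5)² = 9/25
Independent increments: Var[X_14] = 14·σ² = 14·(9/25) = 126/25


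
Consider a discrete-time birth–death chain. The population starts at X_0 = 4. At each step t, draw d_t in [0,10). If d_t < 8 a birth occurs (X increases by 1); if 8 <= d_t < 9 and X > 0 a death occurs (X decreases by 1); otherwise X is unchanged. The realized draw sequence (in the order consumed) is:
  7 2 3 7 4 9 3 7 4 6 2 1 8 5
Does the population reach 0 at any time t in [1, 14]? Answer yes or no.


t=0: X=4, d=7 → birth, X_1=5
t=1: X=5, d=2 → birth, X_2=6
t=2: X=6, d=3 → birth, X_3=7
t=3: X=7, d=7 → birth, X_4=8
t=4: X=8, d=4 → birth, X_5=9
t=5: X=9, d=9 → hold, X_6=9
t=6: X=9, d=3 → birth, X_7=10
t=7: X=10, d=7 → birth, X_8=11
t=8: X=11, d=4 → birth, X_9=12
t=9: X=12, d=6 → birth, X_10=13
t=10: X=13, d=2 → birth, X_11=14
t=11: X=14, d=1 → birth, X_12=15
t=12: X=15, d=8 → death, X_13=14
t=13: X=14, d=5 → birth, X_14=15

no


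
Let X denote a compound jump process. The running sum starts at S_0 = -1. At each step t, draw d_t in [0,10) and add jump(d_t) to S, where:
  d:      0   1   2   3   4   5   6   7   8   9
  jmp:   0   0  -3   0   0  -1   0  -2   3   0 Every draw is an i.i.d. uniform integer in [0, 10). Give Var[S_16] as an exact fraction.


Outcome values over d=0..9: [0, 0, -3, 0, 0, -1, 0, -2, 3, 0]
Σy = -3, Σy² = 23, M = 10
μ = -3/10 = -3/10,  σ² = 23/10 − (-3/10)² = 221/100
Independent increments: Var[S_16] = 16·σ² = 16·(221/100) = 884/25

884/25


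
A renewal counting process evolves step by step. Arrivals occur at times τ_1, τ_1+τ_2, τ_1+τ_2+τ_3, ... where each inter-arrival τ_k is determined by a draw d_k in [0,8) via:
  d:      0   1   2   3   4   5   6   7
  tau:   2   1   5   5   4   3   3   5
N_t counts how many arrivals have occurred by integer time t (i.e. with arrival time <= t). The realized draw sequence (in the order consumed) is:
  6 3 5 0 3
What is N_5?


draw d_1=6: τ_1=3, arrival time A_1=3
draw d_2=3: τ_2=5, arrival time A_2=8
draw d_3=5: τ_3=3, arrival time A_3=11
draw d_4=0: τ_4=2, arrival time A_4=13
draw d_5=3: τ_5=5, arrival time A_5=18
N_t over t=0..5: 0:0 1:0 2:0 3:1 4:1 5:1

1


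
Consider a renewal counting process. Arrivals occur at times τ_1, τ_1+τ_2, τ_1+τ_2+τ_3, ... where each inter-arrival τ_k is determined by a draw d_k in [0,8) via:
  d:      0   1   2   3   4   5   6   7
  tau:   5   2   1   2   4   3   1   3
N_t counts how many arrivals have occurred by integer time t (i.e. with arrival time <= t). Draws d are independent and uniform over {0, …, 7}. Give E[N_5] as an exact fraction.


Inter-arrival values over d=0..7: [5, 2, 1, 2, 4, 3, 1, 3]
Each d has probability 1/8, so the pmf of τ is: f(1) = 1/4, f(2) = 1/4, f(3) = 1/4, f(4) = 1/8, f(5) = 1/8
Renewal equation for m(n) = E[N_n]: condition on τ_1 = k (if k <= n, one arrival plus a fresh copy on the remaining n−k steps): m(n) = F(n) + Σ_{k<=n} f(k)·m(n−k), where F(n) = P(τ <= n) and m(0) = 0
m(1) = F(1) = 1/4
m(2) = F(2) + f(1)·m(1) = 1/2 + 1/4·1/4 = 9/16
m(3) = F(3) + f(1)·m(2) + f(2)·m(1) = 3/4 + 1/4·9/16 + 1/4·1/4 = 61/64
m(4) = F(4) + f(1)·m(3) + f(2)·m(2) + f(3)·m(1) = 7/8 + 1/4·61/64 + 1/4·9/16 + 1/4·1/4 = 337/256
m(5) = F(5) + f(1)·m(4) + f(2)·m(3) + f(3)·m(2) + f(4)·m(1) = 1 + 1/4·337/256 + 1/4·61/64 + 1/4·9/16 + 1/8·1/4 = 1781/1024
E[N_5] = m(5) = 1781/1024

1781/1024


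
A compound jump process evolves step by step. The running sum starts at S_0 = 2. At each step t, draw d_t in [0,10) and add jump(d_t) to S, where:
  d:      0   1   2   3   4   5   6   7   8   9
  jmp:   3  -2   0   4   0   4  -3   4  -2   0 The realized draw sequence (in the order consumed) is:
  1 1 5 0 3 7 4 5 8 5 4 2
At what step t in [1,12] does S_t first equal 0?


1

t=0: S=2, d=1, jump=-2, S_1=0
t=1: S=0, d=1, jump=-2, S_2=-2
t=2: S=-2, d=5, jump=4, S_3=2
t=3: S=2, d=0, jump=3, S_4=5
t=4: S=5, d=3, jump=4, S_5=9
t=5: S=9, d=7, jump=4, S_6=13
t=6: S=13, d=4, jump=0, S_7=13
t=7: S=13, d=5, jump=4, S_8=17
t=8: S=17, d=8, jump=-2, S_9=15
t=9: S=15, d=5, jump=4, S_10=19
t=10: S=19, d=4, jump=0, S_11=19
t=11: S=19, d=2, jump=0, S_12=19


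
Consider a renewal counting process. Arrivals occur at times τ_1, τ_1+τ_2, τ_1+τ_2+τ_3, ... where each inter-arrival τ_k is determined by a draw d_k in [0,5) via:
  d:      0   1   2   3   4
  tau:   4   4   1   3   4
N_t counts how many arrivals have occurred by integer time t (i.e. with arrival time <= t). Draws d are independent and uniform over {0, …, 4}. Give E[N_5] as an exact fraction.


Inter-arrival values over d=0..4: [4, 4, 1, 3, 4]
Each d has probability 1/5, so the pmf of τ is: f(1) = 1/5, f(3) = 1/5, f(4) = 3/5
Renewal equation for m(n) = E[N_n]: condition on τ_1 = k (if k <= n, one arrival plus a fresh copy on the remaining n−k steps): m(n) = F(n) + Σ_{k<=n} f(k)·m(n−k), where F(n) = P(τ <= n) and m(0) = 0
m(1) = F(1) = 1/5
m(2) = F(2) + f(1)·m(1) = 1/5 + 1/5·1/5 = 6/25
m(3) = F(3) + f(1)·m(2) = 2/5 + 1/5·6/25 = 56/125
m(4) = F(4) + f(1)·m(3) + f(3)·m(1) = 1 + 1/5·56/125 + 1/5·1/5 = 706/625
m(5) = F(5) + f(1)·m(4) + f(3)·m(2) + f(4)·m(1) = 1 + 1/5·706/625 + 1/5·6/25 + 3/5·1/5 = 4356/3125
E[N_5] = m(5) = 4356/3125

4356/3125


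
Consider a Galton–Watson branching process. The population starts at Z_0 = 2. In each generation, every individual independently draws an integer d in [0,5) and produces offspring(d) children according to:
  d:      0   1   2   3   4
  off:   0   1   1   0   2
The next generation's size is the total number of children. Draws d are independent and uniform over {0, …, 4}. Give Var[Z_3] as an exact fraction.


Outcome values over d=0..4: [0, 1, 1, 0, 2]
Σy = 4, Σy² = 6, M = 5
μ = 4/5 = 4/5,  σ² = 6/5 − (4/5)² = 14/25
V_0 = 0, E_0 = 2
V_1 = 14/25·E_0 + (4/5)²·V_0 = 28/25;  E_1 = 8/5
V_2 = 14/25·E_1 + (4/5)²·V_1 = 1008/625;  E_2 = 32/25
V_3 = 14/25·E_2 + (4/5)²·V_2 = 27328/15625;  E_3 = 128/125

27328/15625


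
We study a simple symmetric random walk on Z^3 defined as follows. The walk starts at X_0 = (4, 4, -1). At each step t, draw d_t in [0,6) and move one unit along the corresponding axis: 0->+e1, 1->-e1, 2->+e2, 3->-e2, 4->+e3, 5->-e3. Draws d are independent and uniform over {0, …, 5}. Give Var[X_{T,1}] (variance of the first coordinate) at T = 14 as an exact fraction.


14/3

Outcome values over d=0..5: [1, -1, 0, 0, 0, 0]
Σy = 0, Σy² = 2, M = 6
μ = 0/6 = 0,  σ² = 2/6 − (0)² = 1/3
Independent increments: Var[X_14] = 14·σ² = 14·(1/3) = 14/3


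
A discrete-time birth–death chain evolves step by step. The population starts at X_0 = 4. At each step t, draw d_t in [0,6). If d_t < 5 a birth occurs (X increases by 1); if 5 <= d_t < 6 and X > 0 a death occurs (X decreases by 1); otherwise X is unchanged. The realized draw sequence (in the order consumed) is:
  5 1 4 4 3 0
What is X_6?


8

t=0: X=4, d=5 → death, X_1=3
t=1: X=3, d=1 → birth, X_2=4
t=2: X=4, d=4 → birth, X_3=5
t=3: X=5, d=4 → birth, X_4=6
t=4: X=6, d=3 → birth, X_5=7
t=5: X=7, d=0 → birth, X_6=8


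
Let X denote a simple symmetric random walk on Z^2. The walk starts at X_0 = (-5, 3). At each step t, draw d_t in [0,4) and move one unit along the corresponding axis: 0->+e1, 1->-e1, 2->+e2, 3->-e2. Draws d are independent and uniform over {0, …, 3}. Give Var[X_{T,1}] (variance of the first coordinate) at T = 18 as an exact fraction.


9

Outcome values over d=0..3: [1, -1, 0, 0]
Σy = 0, Σy² = 2, M = 4
μ = 0/4 = 0,  σ² = 2/4 − (0)² = 1/2
Independent increments: Var[X_18] = 18·σ² = 18·(1/2) = 9


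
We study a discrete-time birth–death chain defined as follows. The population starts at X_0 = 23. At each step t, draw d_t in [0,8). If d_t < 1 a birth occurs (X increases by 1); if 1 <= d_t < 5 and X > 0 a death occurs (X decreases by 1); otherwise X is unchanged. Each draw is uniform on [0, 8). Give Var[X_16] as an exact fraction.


31/4

X can drop by at most 1 per step and X_0 = 23 > T = 16, so X_t >= 23 − t >= 7 > 0 for every t <= 16: the floor at 0 (the 'and X > 0' condition) never binds. Hence X_16 = X_0 + Σ_{t<16} Y_t with i.i.d. increments Y_t = y(d_t) ∈ {+1, −1, 0}.
Outcome values over d=0..7: [1, -1, -1, -1, -1, 0, 0, 0]
Σy = -3, Σy² = 5, M = 8
μ = -3/8 = -3/8,  σ² = 5/8 − (-3/8)² = 31/64
Independent increments: Var[X_16] = 16·σ² = 16·(31/64) = 31/4


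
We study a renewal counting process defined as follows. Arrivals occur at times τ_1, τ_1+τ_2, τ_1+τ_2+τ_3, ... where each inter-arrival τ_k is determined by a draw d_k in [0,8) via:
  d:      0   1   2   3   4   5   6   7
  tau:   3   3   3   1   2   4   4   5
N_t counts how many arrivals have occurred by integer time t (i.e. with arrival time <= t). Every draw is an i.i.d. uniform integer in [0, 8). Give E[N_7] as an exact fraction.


4118009/2097152

Inter-arrival values over d=0..7: [3, 3, 3, 1, 2, 4, 4, 5]
Each d has probability 1/8, so the pmf of τ is: f(1) = 1/8, f(2) = 1/8, f(3) = 3/8, f(4) = 1/4, f(5) = 1/8
Renewal equation for m(n) = E[N_n]: condition on τ_1 = k (if k <= n, one arrival plus a fresh copy on the remaining n−k steps): m(n) = F(n) + Σ_{k<=n} f(k)·m(n−k), where F(n) = P(τ <= n) and m(0) = 0
m(1) = F(1) = 1/8
m(2) = F(2) + f(1)·m(1) = 1/4 + 1/8·1/8 = 17/64
m(3) = F(3) + f(1)·m(2) + f(2)·m(1) = 5/8 + 1/8·17/64 + 1/8·1/8 = 345/512
m(4) = F(4) + f(1)·m(3) + f(2)·m(2) + f(3)·m(1) = 7/8 + 1/8·345/512 + 1/8·17/64 + 3/8·1/8 = 4257/4096
m(5) = F(5) + f(1)·m(4) + f(2)·m(3) + f(3)·m(2) + f(4)·m(1) = 1 + 1/8·4257/4096 + 1/8·345/512 + 3/8·17/64 + 1/4·1/8 = 44073/32768
m(6) = F(6) + f(1)·m(5) + f(2)·m(4) + f(3)·m(3) + f(4)·m(2) + f(5)·m(1) = 1 + 1/8·44073/32768 + 1/8·4257/4096 + 3/8·345/512 + 1/4·17/64 + 1/8·1/8 = 428017/262144
m(7) = F(7) + f(1)·m(6) + f(2)·m(5) + f(3)·m(4) + f(4)·m(3) + f(5)·m(2) = 1 + 1/8·428017/262144 + 1/8·44073/32768 + 3/8·4257/4096 + 1/4·345/512 + 1/8·17/64 = 4118009/2097152
E[N_7] = m(7) = 4118009/2097152


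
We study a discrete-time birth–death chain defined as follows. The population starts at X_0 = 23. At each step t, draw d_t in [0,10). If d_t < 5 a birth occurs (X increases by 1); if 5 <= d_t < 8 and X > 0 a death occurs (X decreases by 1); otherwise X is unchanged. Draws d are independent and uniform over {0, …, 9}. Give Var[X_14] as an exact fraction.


266/25

X can drop by at most 1 per step and X_0 = 23 > T = 14, so X_t >= 23 − t >= 9 > 0 for every t <= 14: the floor at 0 (the 'and X > 0' condition) never binds. Hence X_14 = X_0 + Σ_{t<14} Y_t with i.i.d. increments Y_t = y(d_t) ∈ {+1, −1, 0}.
Outcome values over d=0..9: [1, 1, 1, 1, 1, -1, -1, -1, 0, 0]
Σy = 2, Σy² = 8, M = 10
μ = 2/10 = 1/5,  σ² = 8/10 − (1/5)² = 19/25
Independent increments: Var[X_14] = 14·σ² = 14·(19/25) = 266/25


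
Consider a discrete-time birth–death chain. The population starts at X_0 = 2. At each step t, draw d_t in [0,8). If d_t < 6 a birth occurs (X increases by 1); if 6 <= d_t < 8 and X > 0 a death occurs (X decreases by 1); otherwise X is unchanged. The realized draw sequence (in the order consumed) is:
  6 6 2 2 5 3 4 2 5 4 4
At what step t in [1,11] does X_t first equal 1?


t=0: X=2, d=6 → death, X_1=1
t=1: X=1, d=6 → death, X_2=0
t=2: X=0, d=2 → birth, X_3=1
t=3: X=1, d=2 → birth, X_4=2
t=4: X=2, d=5 → birth, X_5=3
t=5: X=3, d=3 → birth, X_6=4
t=6: X=4, d=4 → birth, X_7=5
t=7: X=5, d=2 → birth, X_8=6
t=8: X=6, d=5 → birth, X_9=7
t=9: X=7, d=4 → birth, X_10=8
t=10: X=8, d=4 → birth, X_11=9

1


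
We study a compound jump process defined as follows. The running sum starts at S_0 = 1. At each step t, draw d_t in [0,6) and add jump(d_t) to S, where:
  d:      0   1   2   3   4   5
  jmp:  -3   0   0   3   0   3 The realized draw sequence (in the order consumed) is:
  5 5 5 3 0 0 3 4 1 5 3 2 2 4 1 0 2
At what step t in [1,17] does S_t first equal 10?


t=0: S=1, d=5, jump=3, S_1=4
t=1: S=4, d=5, jump=3, S_2=7
t=2: S=7, d=5, jump=3, S_3=10
t=3: S=10, d=3, jump=3, S_4=13
t=4: S=13, d=0, jump=-3, S_5=10
t=5: S=10, d=0, jump=-3, S_6=7
t=6: S=7, d=3, jump=3, S_7=10
t=7: S=10, d=4, jump=0, S_8=10
t=8: S=10, d=1, jump=0, S_9=10
t=9: S=10, d=5, jump=3, S_10=13
t=10: S=13, d=3, jump=3, S_11=16
t=11: S=16, d=2, jump=0, S_12=16
t=12: S=16, d=2, jump=0, S_13=16
t=13: S=16, d=4, jump=0, S_14=16
t=14: S=16, d=1, jump=0, S_15=16
t=15: S=16, d=0, jump=-3, S_16=13
t=16: S=13, d=2, jump=0, S_17=13

3


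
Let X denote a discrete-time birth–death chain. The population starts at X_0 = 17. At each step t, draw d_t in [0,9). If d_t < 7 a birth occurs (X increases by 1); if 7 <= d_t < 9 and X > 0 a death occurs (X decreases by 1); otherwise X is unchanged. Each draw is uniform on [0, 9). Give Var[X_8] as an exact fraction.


448/81

X can drop by at most 1 per step and X_0 = 17 > T = 8, so X_t >= 17 − t >= 9 > 0 for every t <= 8: the floor at 0 (the 'and X > 0' condition) never binds. Hence X_8 = X_0 + Σ_{t<8} Y_t with i.i.d. increments Y_t = y(d_t) ∈ {+1, −1, 0}.
Outcome values over d=0..8: [1, 1, 1, 1, 1, 1, 1, -1, -1]
Σy = 5, Σy² = 9, M = 9
μ = 5/9 = 5/9,  σ² = 9/9 − (5/9)² = 56/81
Independent increments: Var[X_8] = 8·σ² = 8·(56/81) = 448/81


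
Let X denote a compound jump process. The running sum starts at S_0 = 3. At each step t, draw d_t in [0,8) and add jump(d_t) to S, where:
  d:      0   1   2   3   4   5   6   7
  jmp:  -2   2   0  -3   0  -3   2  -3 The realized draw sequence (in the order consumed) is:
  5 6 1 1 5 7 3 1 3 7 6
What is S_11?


t=0: S=3, d=5, jump=-3, S_1=0
t=1: S=0, d=6, jump=2, S_2=2
t=2: S=2, d=1, jump=2, S_3=4
t=3: S=4, d=1, jump=2, S_4=6
t=4: S=6, d=5, jump=-3, S_5=3
t=5: S=3, d=7, jump=-3, S_6=0
t=6: S=0, d=3, jump=-3, S_7=-3
t=7: S=-3, d=1, jump=2, S_8=-1
t=8: S=-1, d=3, jump=-3, S_9=-4
t=9: S=-4, d=7, jump=-3, S_10=-7
t=10: S=-7, d=6, jump=2, S_11=-5

-5


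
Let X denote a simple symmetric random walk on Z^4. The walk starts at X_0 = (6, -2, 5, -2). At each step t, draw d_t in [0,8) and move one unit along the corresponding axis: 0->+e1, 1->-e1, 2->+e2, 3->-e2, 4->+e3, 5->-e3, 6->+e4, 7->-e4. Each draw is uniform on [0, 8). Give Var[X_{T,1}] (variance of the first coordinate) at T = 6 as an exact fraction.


Outcome values over d=0..7: [1, -1, 0, 0, 0, 0, 0, 0]
Σy = 0, Σy² = 2, M = 8
μ = 0/8 = 0,  σ² = 2/8 − (0)² = 1/4
Independent increments: Var[X_6] = 6·σ² = 6·(1/4) = 3/2

3/2


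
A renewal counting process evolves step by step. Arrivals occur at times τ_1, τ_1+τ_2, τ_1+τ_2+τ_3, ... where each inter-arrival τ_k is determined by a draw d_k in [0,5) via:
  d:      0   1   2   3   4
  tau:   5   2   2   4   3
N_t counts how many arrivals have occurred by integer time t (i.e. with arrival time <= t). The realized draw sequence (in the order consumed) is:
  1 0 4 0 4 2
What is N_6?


draw d_1=1: τ_1=2, arrival time A_1=2
draw d_2=0: τ_2=5, arrival time A_2=7
draw d_3=4: τ_3=3, arrival time A_3=10
draw d_4=0: τ_4=5, arrival time A_4=15
draw d_5=4: τ_5=3, arrival time A_5=18
draw d_6=2: τ_6=2, arrival time A_6=20
N_t over t=0..6: 0:0 1:0 2:1 3:1 4:1 5:1 6:1

1


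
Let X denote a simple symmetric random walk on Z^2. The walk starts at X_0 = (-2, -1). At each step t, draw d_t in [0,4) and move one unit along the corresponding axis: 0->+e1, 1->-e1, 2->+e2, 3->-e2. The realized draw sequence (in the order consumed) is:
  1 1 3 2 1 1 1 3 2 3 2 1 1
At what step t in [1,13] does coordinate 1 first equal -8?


t=0: X=(-2, -1), d=1 → -e1, X_1=(-3, -1)
t=1: X=(-3, -1), d=1 → -e1, X_2=(-4, -1)
t=2: X=(-4, -1), d=3 → -e2, X_3=(-4, -2)
t=3: X=(-4, -2), d=2 → +e2, X_4=(-4, -1)
t=4: X=(-4, -1), d=1 → -e1, X_5=(-5, -1)
t=5: X=(-5, -1), d=1 → -e1, X_6=(-6, -1)
t=6: X=(-6, -1), d=1 → -e1, X_7=(-7, -1)
t=7: X=(-7, -1), d=3 → -e2, X_8=(-7, -2)
t=8: X=(-7, -2), d=2 → +e2, X_9=(-7, -1)
t=9: X=(-7, -1), d=3 → -e2, X_10=(-7, -2)
t=10: X=(-7, -2), d=2 → +e2, X_11=(-7, -1)
t=11: X=(-7, -1), d=1 → -e1, X_12=(-8, -1)
t=12: X=(-8, -1), d=1 → -e1, X_13=(-9, -1)

12


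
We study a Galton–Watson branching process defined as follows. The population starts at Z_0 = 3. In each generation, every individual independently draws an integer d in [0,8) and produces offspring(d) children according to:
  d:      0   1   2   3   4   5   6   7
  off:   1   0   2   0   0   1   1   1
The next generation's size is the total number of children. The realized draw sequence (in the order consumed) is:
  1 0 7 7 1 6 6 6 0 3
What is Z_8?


0

gen 0: Z_0=3, draws=[1, 0, 7], offspring=[0, 1, 1], Z_1=2
gen 1: Z_1=2, draws=[7, 1], offspring=[1, 0], Z_2=1
gen 2: Z_2=1, draws=[6], offspring=[1], Z_3=1
gen 3: Z_3=1, draws=[6], offspring=[1], Z_4=1
gen 4: Z_4=1, draws=[6], offspring=[1], Z_5=1
gen 5: Z_5=1, draws=[0], offspring=[1], Z_6=1
gen 6: Z_6=1, draws=[3], offspring=[0], Z_7=0
gen 7: Z_7=0, draws=[], offspring=[], Z_8=0


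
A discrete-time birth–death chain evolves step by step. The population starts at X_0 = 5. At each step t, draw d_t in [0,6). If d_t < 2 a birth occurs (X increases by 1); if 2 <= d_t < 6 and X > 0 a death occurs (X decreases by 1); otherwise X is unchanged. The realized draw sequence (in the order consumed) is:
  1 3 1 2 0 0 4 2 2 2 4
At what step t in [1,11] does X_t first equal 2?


11

t=0: X=5, d=1 → birth, X_1=6
t=1: X=6, d=3 → death, X_2=5
t=2: X=5, d=1 → birth, X_3=6
t=3: X=6, d=2 → death, X_4=5
t=4: X=5, d=0 → birth, X_5=6
t=5: X=6, d=0 → birth, X_6=7
t=6: X=7, d=4 → death, X_7=6
t=7: X=6, d=2 → death, X_8=5
t=8: X=5, d=2 → death, X_9=4
t=9: X=4, d=2 → death, X_10=3
t=10: X=3, d=4 → death, X_11=2


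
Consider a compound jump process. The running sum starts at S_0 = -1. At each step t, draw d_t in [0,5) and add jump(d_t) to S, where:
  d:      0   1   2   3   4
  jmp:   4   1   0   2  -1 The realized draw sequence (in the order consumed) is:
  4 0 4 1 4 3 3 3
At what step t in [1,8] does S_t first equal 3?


t=0: S=-1, d=4, jump=-1, S_1=-2
t=1: S=-2, d=0, jump=4, S_2=2
t=2: S=2, d=4, jump=-1, S_3=1
t=3: S=1, d=1, jump=1, S_4=2
t=4: S=2, d=4, jump=-1, S_5=1
t=5: S=1, d=3, jump=2, S_6=3
t=6: S=3, d=3, jump=2, S_7=5
t=7: S=5, d=3, jump=2, S_8=7

6


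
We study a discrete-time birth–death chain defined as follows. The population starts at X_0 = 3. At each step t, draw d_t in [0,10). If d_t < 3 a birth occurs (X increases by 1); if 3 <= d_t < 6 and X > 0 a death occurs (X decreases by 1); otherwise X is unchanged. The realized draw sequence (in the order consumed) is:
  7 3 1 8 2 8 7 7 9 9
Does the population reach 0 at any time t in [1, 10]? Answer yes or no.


no

t=0: X=3, d=7 → hold, X_1=3
t=1: X=3, d=3 → death, X_2=2
t=2: X=2, d=1 → birth, X_3=3
t=3: X=3, d=8 → hold, X_4=3
t=4: X=3, d=2 → birth, X_5=4
t=5: X=4, d=8 → hold, X_6=4
t=6: X=4, d=7 → hold, X_7=4
t=7: X=4, d=7 → hold, X_8=4
t=8: X=4, d=9 → hold, X_9=4
t=9: X=4, d=9 → hold, X_10=4


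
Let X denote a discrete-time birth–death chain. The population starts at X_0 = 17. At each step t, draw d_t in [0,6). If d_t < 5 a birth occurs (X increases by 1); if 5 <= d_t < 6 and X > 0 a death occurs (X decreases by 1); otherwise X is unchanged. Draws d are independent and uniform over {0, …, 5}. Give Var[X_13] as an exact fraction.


X can drop by at most 1 per step and X_0 = 17 > T = 13, so X_t >= 17 − t >= 4 > 0 for every t <= 13: the floor at 0 (the 'and X > 0' condition) never binds. Hence X_13 = X_0 + Σ_{t<13} Y_t with i.i.d. increments Y_t = y(d_t) ∈ {+1, −1, 0}.
Outcome values over d=0..5: [1, 1, 1, 1, 1, -1]
Σy = 4, Σy² = 6, M = 6
μ = 4/6 = 2/3,  σ² = 6/6 − (2/3)² = 5/9
Independent increments: Var[X_13] = 13·σ² = 13·(5/9) = 65/9

65/9


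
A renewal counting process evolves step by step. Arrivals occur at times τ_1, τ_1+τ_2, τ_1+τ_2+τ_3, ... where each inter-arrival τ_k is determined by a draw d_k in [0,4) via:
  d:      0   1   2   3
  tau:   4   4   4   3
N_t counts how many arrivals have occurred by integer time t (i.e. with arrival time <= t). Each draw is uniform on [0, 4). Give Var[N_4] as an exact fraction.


0

Inter-arrival values over d=0..3: [4, 4, 4, 3]
Each d has probability 1/4, so the pmf of τ is: f(3) = 1/4, f(4) = 3/4
Let p_n(j) = P(N_n = j), with p_0 = [1]. Condition on τ_1: p_n(0) = P(τ > n), and for j >= 1, p_n(j) = Σ_{k<=n} f(k)·p_{n−k}(j−1)
p_1 = [1]  (j = 0)
p_2 = [1]  (j = 0)
p_3 = [3/4, 1/4]  (j = 0..1)
p_4 = [0, 1]  (j = 0..1)
E[N_4] = Σ j·p_4(j) = 1;  E[N_4²] = Σ j²·p_4(j) = 1
Var[N_4] = 1 − (1)² = 0


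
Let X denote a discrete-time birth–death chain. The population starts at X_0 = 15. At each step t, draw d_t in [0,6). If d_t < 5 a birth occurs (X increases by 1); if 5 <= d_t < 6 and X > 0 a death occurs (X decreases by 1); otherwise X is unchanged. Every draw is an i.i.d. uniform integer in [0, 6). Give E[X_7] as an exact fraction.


X can drop by at most 1 per step and X_0 = 15 > T = 7, so X_t >= 15 − t >= 8 > 0 for every t <= 7: the floor at 0 (the 'and X > 0' condition) never binds. Hence X_7 = X_0 + Σ_{t<7} Y_t with i.i.d. increments Y_t = y(d_t) ∈ {+1, −1, 0}.
Outcome values over d=0..5: [1, 1, 1, 1, 1, -1]
Σy = 4, Σy² = 6, M = 6
μ = 4/6 = 2/3,  σ² = 6/6 − (2/3)² = 5/9
E[X_7] = 15 + 7·(2/3) = 59/3

59/3


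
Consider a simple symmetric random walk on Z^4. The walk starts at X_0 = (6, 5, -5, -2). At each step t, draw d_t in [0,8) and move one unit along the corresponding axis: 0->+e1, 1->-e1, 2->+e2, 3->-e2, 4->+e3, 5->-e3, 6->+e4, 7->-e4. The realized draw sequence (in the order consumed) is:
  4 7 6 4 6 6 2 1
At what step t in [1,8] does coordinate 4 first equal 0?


6

t=0: X=(6, 5, -5, -2), d=4 → +e3, X_1=(6, 5, -4, -2)
t=1: X=(6, 5, -4, -2), d=7 → -e4, X_2=(6, 5, -4, -3)
t=2: X=(6, 5, -4, -3), d=6 → +e4, X_3=(6, 5, -4, -2)
t=3: X=(6, 5, -4, -2), d=4 → +e3, X_4=(6, 5, -3, -2)
t=4: X=(6, 5, -3, -2), d=6 → +e4, X_5=(6, 5, -3, -1)
t=5: X=(6, 5, -3, -1), d=6 → +e4, X_6=(6, 5, -3, 0)
t=6: X=(6, 5, -3, 0), d=2 → +e2, X_7=(6, 6, -3, 0)
t=7: X=(6, 6, -3, 0), d=1 → -e1, X_8=(5, 6, -3, 0)


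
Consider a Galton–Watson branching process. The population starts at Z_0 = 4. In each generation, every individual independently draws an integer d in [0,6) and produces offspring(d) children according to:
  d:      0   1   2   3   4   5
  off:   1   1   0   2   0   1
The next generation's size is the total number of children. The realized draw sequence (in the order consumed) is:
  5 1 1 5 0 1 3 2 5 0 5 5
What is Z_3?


4

gen 0: Z_0=4, draws=[5, 1, 1, 5], offspring=[1, 1, 1, 1], Z_1=4
gen 1: Z_1=4, draws=[0, 1, 3, 2], offspring=[1, 1, 2, 0], Z_2=4
gen 2: Z_2=4, draws=[5, 0, 5, 5], offspring=[1, 1, 1, 1], Z_3=4


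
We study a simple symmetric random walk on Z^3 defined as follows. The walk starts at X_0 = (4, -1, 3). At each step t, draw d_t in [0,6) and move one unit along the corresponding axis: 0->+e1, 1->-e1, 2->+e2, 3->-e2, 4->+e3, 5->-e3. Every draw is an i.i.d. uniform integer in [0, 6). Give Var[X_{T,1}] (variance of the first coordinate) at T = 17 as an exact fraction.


17/3

Outcome values over d=0..5: [1, -1, 0, 0, 0, 0]
Σy = 0, Σy² = 2, M = 6
μ = 0/6 = 0,  σ² = 2/6 − (0)² = 1/3
Independent increments: Var[X_17] = 17·σ² = 17·(1/3) = 17/3


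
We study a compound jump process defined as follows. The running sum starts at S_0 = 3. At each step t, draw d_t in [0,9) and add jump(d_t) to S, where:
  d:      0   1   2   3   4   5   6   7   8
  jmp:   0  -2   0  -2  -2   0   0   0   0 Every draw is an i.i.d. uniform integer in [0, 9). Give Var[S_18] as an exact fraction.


16

Outcome values over d=0..8: [0, -2, 0, -2, -2, 0, 0, 0, 0]
Σy = -6, Σy² = 12, M = 9
μ = -6/9 = -2/3,  σ² = 12/9 − (-2/3)² = 8/9
Independent increments: Var[S_18] = 18·σ² = 18·(8/9) = 16


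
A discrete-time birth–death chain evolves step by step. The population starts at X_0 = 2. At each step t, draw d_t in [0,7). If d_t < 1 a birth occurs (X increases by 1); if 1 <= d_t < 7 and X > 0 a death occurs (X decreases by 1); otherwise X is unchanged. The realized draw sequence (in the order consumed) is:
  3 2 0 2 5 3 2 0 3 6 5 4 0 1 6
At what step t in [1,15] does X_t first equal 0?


2

t=0: X=2, d=3 → death, X_1=1
t=1: X=1, d=2 → death, X_2=0
t=2: X=0, d=0 → birth, X_3=1
t=3: X=1, d=2 → death, X_4=0
t=4: X=0, d=5 → hold, X_5=0
t=5: X=0, d=3 → hold, X_6=0
t=6: X=0, d=2 → hold, X_7=0
t=7: X=0, d=0 → birth, X_8=1
t=8: X=1, d=3 → death, X_9=0
t=9: X=0, d=6 → hold, X_10=0
t=10: X=0, d=5 → hold, X_11=0
t=11: X=0, d=4 → hold, X_12=0
t=12: X=0, d=0 → birth, X_13=1
t=13: X=1, d=1 → death, X_14=0
t=14: X=0, d=6 → hold, X_15=0


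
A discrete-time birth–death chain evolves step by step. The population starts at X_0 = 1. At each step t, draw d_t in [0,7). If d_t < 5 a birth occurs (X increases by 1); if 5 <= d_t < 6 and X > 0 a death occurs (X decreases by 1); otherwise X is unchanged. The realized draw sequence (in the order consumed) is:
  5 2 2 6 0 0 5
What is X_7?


3

t=0: X=1, d=5 → death, X_1=0
t=1: X=0, d=2 → birth, X_2=1
t=2: X=1, d=2 → birth, X_3=2
t=3: X=2, d=6 → hold, X_4=2
t=4: X=2, d=0 → birth, X_5=3
t=5: X=3, d=0 → birth, X_6=4
t=6: X=4, d=5 → death, X_7=3


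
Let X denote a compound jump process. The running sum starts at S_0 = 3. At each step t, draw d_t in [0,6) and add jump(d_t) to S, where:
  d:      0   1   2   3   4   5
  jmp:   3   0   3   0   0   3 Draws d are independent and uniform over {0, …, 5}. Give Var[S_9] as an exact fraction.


Outcome values over d=0..5: [3, 0, 3, 0, 0, 3]
Σy = 9, Σy² = 27, M = 6
μ = 9/6 = 3/2,  σ² = 27/6 − (3/2)² = 9/4
Independent increments: Var[S_9] = 9·σ² = 9·(9/4) = 81/4

81/4


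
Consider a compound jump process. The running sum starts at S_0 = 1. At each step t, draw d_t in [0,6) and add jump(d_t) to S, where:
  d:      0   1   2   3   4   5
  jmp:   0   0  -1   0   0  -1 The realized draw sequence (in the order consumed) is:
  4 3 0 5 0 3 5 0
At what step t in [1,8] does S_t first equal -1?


7

t=0: S=1, d=4, jump=0, S_1=1
t=1: S=1, d=3, jump=0, S_2=1
t=2: S=1, d=0, jump=0, S_3=1
t=3: S=1, d=5, jump=-1, S_4=0
t=4: S=0, d=0, jump=0, S_5=0
t=5: S=0, d=3, jump=0, S_6=0
t=6: S=0, d=5, jump=-1, S_7=-1
t=7: S=-1, d=0, jump=0, S_8=-1


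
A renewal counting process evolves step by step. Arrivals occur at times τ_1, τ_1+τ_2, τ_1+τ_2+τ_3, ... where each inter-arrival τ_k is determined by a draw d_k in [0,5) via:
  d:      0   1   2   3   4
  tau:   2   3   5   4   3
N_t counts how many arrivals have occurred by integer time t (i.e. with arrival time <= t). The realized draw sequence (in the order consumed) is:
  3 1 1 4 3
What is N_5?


draw d_1=3: τ_1=4, arrival time A_1=4
draw d_2=1: τ_2=3, arrival time A_2=7
draw d_3=1: τ_3=3, arrival time A_3=10
draw d_4=4: τ_4=3, arrival time A_4=13
draw d_5=3: τ_5=4, arrival time A_5=17
N_t over t=0..5: 0:0 1:0 2:0 3:0 4:1 5:1

1


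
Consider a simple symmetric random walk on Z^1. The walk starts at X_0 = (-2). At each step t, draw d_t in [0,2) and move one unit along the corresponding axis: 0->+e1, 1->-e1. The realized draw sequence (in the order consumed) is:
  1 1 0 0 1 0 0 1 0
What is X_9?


(-1)

t=0: X=(-2), d=1 → -e1, X_1=(-3)
t=1: X=(-3), d=1 → -e1, X_2=(-4)
t=2: X=(-4), d=0 → +e1, X_3=(-3)
t=3: X=(-3), d=0 → +e1, X_4=(-2)
t=4: X=(-2), d=1 → -e1, X_5=(-3)
t=5: X=(-3), d=0 → +e1, X_6=(-2)
t=6: X=(-2), d=0 → +e1, X_7=(-1)
t=7: X=(-1), d=1 → -e1, X_8=(-2)
t=8: X=(-2), d=0 → +e1, X_9=(-1)


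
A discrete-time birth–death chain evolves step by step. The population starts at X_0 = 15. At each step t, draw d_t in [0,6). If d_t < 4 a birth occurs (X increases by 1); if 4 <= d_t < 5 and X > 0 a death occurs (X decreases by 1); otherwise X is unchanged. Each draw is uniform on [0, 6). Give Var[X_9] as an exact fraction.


21/4

X can drop by at most 1 per step and X_0 = 15 > T = 9, so X_t >= 15 − t >= 6 > 0 for every t <= 9: the floor at 0 (the 'and X > 0' condition) never binds. Hence X_9 = X_0 + Σ_{t<9} Y_t with i.i.d. increments Y_t = y(d_t) ∈ {+1, −1, 0}.
Outcome values over d=0..5: [1, 1, 1, 1, -1, 0]
Σy = 3, Σy² = 5, M = 6
μ = 3/6 = 1/2,  σ² = 5/6 − (1/2)² = 7/12
Independent increments: Var[X_9] = 9·σ² = 9·(7/12) = 21/4


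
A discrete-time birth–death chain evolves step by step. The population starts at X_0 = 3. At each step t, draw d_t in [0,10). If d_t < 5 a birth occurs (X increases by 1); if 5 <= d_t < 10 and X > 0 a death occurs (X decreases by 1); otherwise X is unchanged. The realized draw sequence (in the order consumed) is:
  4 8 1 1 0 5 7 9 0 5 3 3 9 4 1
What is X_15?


6

t=0: X=3, d=4 → birth, X_1=4
t=1: X=4, d=8 → death, X_2=3
t=2: X=3, d=1 → birth, X_3=4
t=3: X=4, d=1 → birth, X_4=5
t=4: X=5, d=0 → birth, X_5=6
t=5: X=6, d=5 → death, X_6=5
t=6: X=5, d=7 → death, X_7=4
t=7: X=4, d=9 → death, X_8=3
t=8: X=3, d=0 → birth, X_9=4
t=9: X=4, d=5 → death, X_10=3
t=10: X=3, d=3 → birth, X_11=4
t=11: X=4, d=3 → birth, X_12=5
t=12: X=5, d=9 → death, X_13=4
t=13: X=4, d=4 → birth, X_14=5
t=14: X=5, d=1 → birth, X_15=6


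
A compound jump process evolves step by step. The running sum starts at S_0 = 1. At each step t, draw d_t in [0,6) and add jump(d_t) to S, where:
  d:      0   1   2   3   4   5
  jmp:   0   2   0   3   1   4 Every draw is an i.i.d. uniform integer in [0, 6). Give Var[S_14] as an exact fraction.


280/9

Outcome values over d=0..5: [0, 2, 0, 3, 1, 4]
Σy = 10, Σy² = 30, M = 6
μ = 10/6 = 5/3,  σ² = 30/6 − (5/3)² = 20/9
Independent increments: Var[S_14] = 14·σ² = 14·(20/9) = 280/9
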